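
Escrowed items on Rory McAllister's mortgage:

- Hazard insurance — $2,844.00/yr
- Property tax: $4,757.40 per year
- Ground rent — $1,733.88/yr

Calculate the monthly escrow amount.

$777.94

Hazard insurance = $2,844.00/yr
Property tax = $4,757.40/yr
Ground rent = $1,733.88/yr
Total annual escrow = $2,844.00 + $4,757.40 + $1,733.88 = $9,335.28
Base monthly escrow = $9,335.28 / 12 = $777.94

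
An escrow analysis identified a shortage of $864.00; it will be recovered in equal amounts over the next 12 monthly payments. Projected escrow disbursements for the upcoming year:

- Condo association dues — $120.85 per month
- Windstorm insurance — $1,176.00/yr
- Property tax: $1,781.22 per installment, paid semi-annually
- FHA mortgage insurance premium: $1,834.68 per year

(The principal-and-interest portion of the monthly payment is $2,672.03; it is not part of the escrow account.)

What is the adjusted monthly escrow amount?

$740.61

Condo association dues: $120.85 × 12 = $1,450.20 per year
Windstorm insurance: $1,176.00 per year
Property tax: $1,781.22 × 2 = $3,562.44 per year
FHA mortgage insurance premium: $1,834.68 per year
Annual escrow total = $1,450.20 + $1,176.00 + $3,562.44 + $1,834.68 = $8,023.32
Monthly = $8,023.32 ÷ 12 = $668.61
Shortage per month = $864.00 ÷ 12 = $72.00
Adjusted monthly = $668.61 + $72.00 = $740.61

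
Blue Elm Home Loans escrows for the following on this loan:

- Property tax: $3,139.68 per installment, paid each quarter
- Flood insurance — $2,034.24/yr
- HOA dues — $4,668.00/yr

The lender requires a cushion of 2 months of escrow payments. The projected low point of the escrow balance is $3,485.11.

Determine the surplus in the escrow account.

$274.95

Property tax: $3,139.68 × 4 = $12,558.72/yr
Flood insurance: $2,034.24/yr
HOA dues: $4,668.00/yr
Yearly total = $12,558.72 + $2,034.24 + $4,668.00 = $19,260.96
Monthly escrow = $19,260.96 / 12 = $1,605.08
Cushion = 2 × $1,605.08 = $3,210.16
Excess over cushion: $3,485.11 − $3,210.16 = $274.95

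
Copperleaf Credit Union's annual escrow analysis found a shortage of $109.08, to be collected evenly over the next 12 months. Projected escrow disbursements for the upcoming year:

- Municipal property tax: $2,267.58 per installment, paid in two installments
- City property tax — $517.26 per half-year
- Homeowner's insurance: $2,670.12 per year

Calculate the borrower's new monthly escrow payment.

$695.74

Municipal property tax — $2,267.58 × 2 = $4,535.16
City property tax — $517.26 × 2 = $1,034.52
Homeowner's insurance — $2,670.12
Annual escrow total = $4,535.16 + $1,034.52 + $2,670.12 = $8,239.80
Monthly = $8,239.80 ÷ 12 = $686.65
Shortage spread = $109.08 ÷ 12 = $9.09/mo
Adjusted monthly = $686.65 + $9.09 = $695.74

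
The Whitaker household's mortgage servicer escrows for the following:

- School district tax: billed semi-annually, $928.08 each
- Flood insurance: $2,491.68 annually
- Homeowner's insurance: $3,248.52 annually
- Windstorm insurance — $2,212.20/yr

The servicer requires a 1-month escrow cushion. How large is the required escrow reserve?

$817.38

School district tax = $928.08 × 2 = $1,856.16 annually
Flood insurance = $2,491.68 annually
Homeowner's insurance = $3,248.52 annually
Windstorm insurance = $2,212.20 annually
Total annual escrow = $1,856.16 + $2,491.68 + $3,248.52 + $2,212.20 = $9,808.56
Per month = $9,808.56 ÷ 12 = $817.38
Reserve = 1 × $817.38 = $817.38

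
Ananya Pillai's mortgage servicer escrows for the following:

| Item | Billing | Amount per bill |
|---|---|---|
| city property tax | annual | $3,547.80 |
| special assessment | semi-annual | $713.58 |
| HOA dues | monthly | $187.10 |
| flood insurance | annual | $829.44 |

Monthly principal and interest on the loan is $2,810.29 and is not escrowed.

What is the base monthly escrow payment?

$670.80

City property tax: $3,547.80 per year
Special assessment: $713.58 × 2 = $1,427.16 per year
HOA dues: $187.10 × 12 = $2,245.20 per year
Flood insurance: $829.44 per year
Combined annual = $8,049.60
Monthly escrow = $8,049.60 / 12 = $670.80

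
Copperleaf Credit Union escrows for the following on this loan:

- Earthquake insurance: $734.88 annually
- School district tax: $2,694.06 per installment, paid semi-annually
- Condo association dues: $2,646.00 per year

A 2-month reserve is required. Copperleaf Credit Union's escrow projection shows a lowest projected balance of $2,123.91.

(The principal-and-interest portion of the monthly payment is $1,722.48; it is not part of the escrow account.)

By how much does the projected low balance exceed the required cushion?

Earthquake insurance: $734.88/yr
School district tax: $2,694.06 × 2 = $5,388.12/yr
Condo association dues: $2,646.00/yr
Annual escrow total = $734.88 + $5,388.12 + $2,646.00 = $8,769.00
Base monthly escrow = $8,769.00 ÷ 12 = $730.75
Required cushion = 2 × $730.75 = $1,461.50
Excess over cushion: $2,123.91 − $1,461.50 = $662.41

$662.41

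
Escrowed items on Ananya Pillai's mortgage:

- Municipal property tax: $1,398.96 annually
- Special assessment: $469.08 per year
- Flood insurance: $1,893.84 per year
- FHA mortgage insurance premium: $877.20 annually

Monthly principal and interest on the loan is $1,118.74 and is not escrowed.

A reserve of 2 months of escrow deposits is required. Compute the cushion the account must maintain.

Municipal property tax: $1,398.96 per year
Special assessment: $469.08 per year
Flood insurance: $1,893.84 per year
FHA mortgage insurance premium: $877.20 per year
Total per year = $1,398.96 + $469.08 + $1,893.84 + $877.20 = $4,639.08
Monthly = $4,639.08 ÷ 12 = $386.59
Cushion = 2 × $386.59 = $773.18

$773.18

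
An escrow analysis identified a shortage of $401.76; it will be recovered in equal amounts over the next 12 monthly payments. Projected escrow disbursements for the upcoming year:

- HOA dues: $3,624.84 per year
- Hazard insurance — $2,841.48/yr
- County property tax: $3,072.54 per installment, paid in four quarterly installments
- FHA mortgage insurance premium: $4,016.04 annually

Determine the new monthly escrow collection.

$1,931.19

HOA dues = $3,624.84
Hazard insurance = $2,841.48
County property tax = $3,072.54 × 4 = $12,290.16
FHA mortgage insurance premium = $4,016.04
Yearly total = $22,772.52
Monthly escrow = $22,772.52 / 12 = $1,897.71
Monthly shortage recovery: $401.76 ÷ 12 = $33.48
New monthly escrow = $1,897.71 + $33.48 = $1,931.19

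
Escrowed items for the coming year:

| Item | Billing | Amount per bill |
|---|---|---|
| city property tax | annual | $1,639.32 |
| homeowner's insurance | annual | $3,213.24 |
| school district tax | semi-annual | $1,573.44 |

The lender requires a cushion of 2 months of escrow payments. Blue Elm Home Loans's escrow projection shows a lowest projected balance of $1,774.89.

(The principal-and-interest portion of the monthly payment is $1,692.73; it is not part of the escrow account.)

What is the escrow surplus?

City property tax: $1,639.32/yr
Homeowner's insurance: $3,213.24/yr
School district tax: $1,573.44 × 2 = $3,146.88/yr
Total annual escrow = $1,639.32 + $3,213.24 + $3,146.88 = $7,999.44
Monthly escrow = $7,999.44 ÷ 12 = $666.62
Required cushion = 2 × $666.62 = $1,333.24
Excess over cushion: $1,774.89 − $1,333.24 = $441.65

$441.65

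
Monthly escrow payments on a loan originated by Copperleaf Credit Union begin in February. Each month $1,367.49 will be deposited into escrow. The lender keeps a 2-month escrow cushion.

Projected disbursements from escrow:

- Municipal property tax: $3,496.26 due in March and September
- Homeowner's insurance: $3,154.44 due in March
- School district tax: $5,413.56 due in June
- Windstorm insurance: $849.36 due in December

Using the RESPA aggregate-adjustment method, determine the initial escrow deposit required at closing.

$7,961.79

Cushion = 2 × $1,367.49 = $2,734.98
Trial balance (start $0, +$1,367.49 each month, − disbursements):
  Feb: +$1,367.49 → $1,367.49
  Mar: +$1,367.49 − $6,650.70 → -$3,915.72
  Apr: +$1,367.49 → -$2,548.23
  May: +$1,367.49 → -$1,180.74
  Jun: +$1,367.49 − $5,413.56 → -$5,226.81
  Jul: +$1,367.49 → -$3,859.32
  Aug: +$1,367.49 → -$2,491.83
  Sep: +$1,367.49 − $3,496.26 → -$4,620.60
  Oct: +$1,367.49 → -$3,253.11
  Nov: +$1,367.49 → -$1,885.62
  Dec: +$1,367.49 − $849.36 → -$1,367.49
  Jan: +$1,367.49 → $0.00
Lowest trial balance = -$5,226.81 (Jun)
Initial deposit = cushion − low point = $2,734.98 − (-$5,226.81) = $7,961.79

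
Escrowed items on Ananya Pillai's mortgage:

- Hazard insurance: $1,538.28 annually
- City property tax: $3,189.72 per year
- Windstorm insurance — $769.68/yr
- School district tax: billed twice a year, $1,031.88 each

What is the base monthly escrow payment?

Hazard insurance: $1,538.28
City property tax: $3,189.72
Windstorm insurance: $769.68
School district tax: $1,031.88 × 2 = $2,063.76
Annual escrow total = $1,538.28 + $3,189.72 + $769.68 + $2,063.76 = $7,561.44
Monthly escrow = $7,561.44 ÷ 12 = $630.12

$630.12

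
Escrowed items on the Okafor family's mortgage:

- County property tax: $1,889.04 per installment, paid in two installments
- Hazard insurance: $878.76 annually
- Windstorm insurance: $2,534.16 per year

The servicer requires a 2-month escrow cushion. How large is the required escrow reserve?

County property tax — $1,889.04 × 2 = $3,778.08 per year
Hazard insurance — $878.76 per year
Windstorm insurance — $2,534.16 per year
Total per year = $7,191.00
Base monthly escrow = $7,191.00 ÷ 12 = $599.25
Reserve = 2 × $599.25 = $1,198.50

$1,198.50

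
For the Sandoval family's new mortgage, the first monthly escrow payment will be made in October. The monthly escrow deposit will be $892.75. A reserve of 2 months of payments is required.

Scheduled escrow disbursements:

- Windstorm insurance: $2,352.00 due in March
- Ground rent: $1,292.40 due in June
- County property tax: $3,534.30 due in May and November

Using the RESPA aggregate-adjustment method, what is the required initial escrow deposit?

Cushion = 2 × $892.75 = $1,785.50
Trial balance (start $0, +$892.75 each month, − disbursements):
  Oct: +$892.75 → $892.75
  Nov: +$892.75 − $3,534.30 → -$1,748.80
  Dec: +$892.75 → -$856.05
  Jan: +$892.75 → $36.70
  Feb: +$892.75 → $929.45
  Mar: +$892.75 − $2,352.00 → -$529.80
  Apr: +$892.75 → $362.95
  May: +$892.75 − $3,534.30 → -$2,278.60
  Jun: +$892.75 − $1,292.40 → -$2,678.25
  Jul: +$892.75 → -$1,785.50
  Aug: +$892.75 → -$892.75
  Sep: +$892.75 → $0.00
Lowest trial balance = -$2,678.25 (Jun)
Initial deposit = cushion − low point = $1,785.50 − (-$2,678.25) = $4,463.75

$4,463.75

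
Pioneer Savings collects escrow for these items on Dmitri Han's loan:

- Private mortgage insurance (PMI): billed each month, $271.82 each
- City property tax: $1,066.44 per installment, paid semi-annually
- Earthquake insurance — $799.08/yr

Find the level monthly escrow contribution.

Private mortgage insurance (PMI): $271.82 × 12 = $3,261.84/yr
City property tax: $1,066.44 × 2 = $2,132.88/yr
Earthquake insurance: $799.08/yr
Total per year = $3,261.84 + $2,132.88 + $799.08 = $6,193.80
Base monthly escrow = $6,193.80 / 12 = $516.15

$516.15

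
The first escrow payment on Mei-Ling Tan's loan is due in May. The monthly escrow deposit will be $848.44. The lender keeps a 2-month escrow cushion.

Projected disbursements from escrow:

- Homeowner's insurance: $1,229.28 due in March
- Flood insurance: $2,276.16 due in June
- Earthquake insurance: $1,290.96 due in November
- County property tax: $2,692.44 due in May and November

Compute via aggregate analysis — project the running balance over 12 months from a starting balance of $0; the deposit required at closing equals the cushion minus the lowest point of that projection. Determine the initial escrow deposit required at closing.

Cushion = 2 × $848.44 = $1,696.88
Trial balance (start $0, +$848.44 each month, − disbursements):
  May: +$848.44 − $2,692.44 → -$1,844.00
  Jun: +$848.44 − $2,276.16 → -$3,271.72
  Jul: +$848.44 → -$2,423.28
  Aug: +$848.44 → -$1,574.84
  Sep: +$848.44 → -$726.40
  Oct: +$848.44 → $122.04
  Nov: +$848.44 − $3,983.40 → -$3,012.92
  Dec: +$848.44 → -$2,164.48
  Jan: +$848.44 → -$1,316.04
  Feb: +$848.44 → -$467.60
  Mar: +$848.44 − $1,229.28 → -$848.44
  Apr: +$848.44 → $0.00
Lowest trial balance = -$3,271.72 (Jun)
Initial deposit = cushion − low point = $1,696.88 − (-$3,271.72) = $4,968.60

$4,968.60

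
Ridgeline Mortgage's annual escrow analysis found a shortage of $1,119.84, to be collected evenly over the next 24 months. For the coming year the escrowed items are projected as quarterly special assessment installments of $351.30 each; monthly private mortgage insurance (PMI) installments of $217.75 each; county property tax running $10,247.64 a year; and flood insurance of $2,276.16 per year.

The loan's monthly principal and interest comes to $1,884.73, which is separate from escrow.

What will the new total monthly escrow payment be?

$1,425.16

Special assessment = $351.30 × 4 = $1,405.20 annually
Private mortgage insurance (PMI) = $217.75 × 12 = $2,613.00 annually
County property tax = $10,247.64 annually
Flood insurance = $2,276.16 annually
Combined annual = $16,542.00
Monthly = $16,542.00 ÷ 12 = $1,378.50
Monthly shortage recovery: $1,119.84 ÷ 24 = $46.66
Adjusted monthly = $1,378.50 + $46.66 = $1,425.16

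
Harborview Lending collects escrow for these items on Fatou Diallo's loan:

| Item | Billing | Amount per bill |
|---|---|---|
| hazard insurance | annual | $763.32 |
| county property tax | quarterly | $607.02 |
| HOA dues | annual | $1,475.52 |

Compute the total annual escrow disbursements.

$4,666.92

Hazard insurance = $763.32/yr
County property tax = $607.02 × 4 = $2,428.08/yr
HOA dues = $1,475.52/yr
Total per year = $763.32 + $2,428.08 + $1,475.52 = $4,666.92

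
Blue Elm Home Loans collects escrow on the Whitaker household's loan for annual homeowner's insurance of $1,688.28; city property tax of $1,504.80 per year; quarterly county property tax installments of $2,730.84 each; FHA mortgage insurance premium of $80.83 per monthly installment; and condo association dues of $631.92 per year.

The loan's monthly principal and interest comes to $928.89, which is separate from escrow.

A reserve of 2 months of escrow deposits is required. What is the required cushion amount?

$2,619.72

Homeowner's insurance = $1,688.28
City property tax = $1,504.80
County property tax = $2,730.84 × 4 = $10,923.36
FHA mortgage insurance premium = $80.83 × 12 = $969.96
Condo association dues = $631.92
Yearly total = $1,688.28 + $1,504.80 + $10,923.36 + $969.96 + $631.92 = $15,718.32
Per month = $15,718.32 ÷ 12 = $1,309.86
Reserve = 2 × $1,309.86 = $2,619.72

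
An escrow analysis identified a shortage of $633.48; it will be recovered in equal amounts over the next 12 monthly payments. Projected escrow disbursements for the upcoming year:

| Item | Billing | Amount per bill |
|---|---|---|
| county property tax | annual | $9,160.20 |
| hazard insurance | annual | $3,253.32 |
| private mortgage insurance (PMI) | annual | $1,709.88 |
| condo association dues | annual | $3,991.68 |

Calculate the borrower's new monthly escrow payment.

County property tax = $9,160.20 annually
Hazard insurance = $3,253.32 annually
Private mortgage insurance (PMI) = $1,709.88 annually
Condo association dues = $3,991.68 annually
Annual escrow total = $18,115.08
Per month = $18,115.08 / 12 = $1,509.59
Shortage per month = $633.48 / 12 = $52.79
Adjusted monthly = $1,509.59 + $52.79 = $1,562.38

$1,562.38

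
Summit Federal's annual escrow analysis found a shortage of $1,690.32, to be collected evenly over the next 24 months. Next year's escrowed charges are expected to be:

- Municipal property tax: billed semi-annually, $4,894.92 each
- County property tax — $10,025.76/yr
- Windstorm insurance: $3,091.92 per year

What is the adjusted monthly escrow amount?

$1,979.39

Municipal property tax — $4,894.92 × 2 = $9,789.84 per year
County property tax — $10,025.76 per year
Windstorm insurance — $3,091.92 per year
Yearly total = $9,789.84 + $10,025.76 + $3,091.92 = $22,907.52
Monthly escrow = $22,907.52 / 12 = $1,908.96
Shortage per month = $1,690.32 / 24 = $70.43
New monthly escrow = $1,908.96 + $70.43 = $1,979.39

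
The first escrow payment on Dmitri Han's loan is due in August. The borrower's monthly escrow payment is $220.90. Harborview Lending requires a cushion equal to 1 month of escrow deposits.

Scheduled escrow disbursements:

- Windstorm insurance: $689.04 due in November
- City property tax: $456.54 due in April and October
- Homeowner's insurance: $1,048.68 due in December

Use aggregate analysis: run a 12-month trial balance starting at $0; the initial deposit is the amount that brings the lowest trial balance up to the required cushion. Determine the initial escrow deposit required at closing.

Cushion = 1 × $220.90 = $220.90
Trial balance (start $0, +$220.90 each month, − disbursements):
  Aug: +$220.90 → $220.90
  Sep: +$220.90 → $441.80
  Oct: +$220.90 − $456.54 → $206.16
  Nov: +$220.90 − $689.04 → -$261.98
  Dec: +$220.90 − $1,048.68 → -$1,089.76
  Jan: +$220.90 → -$868.86
  Feb: +$220.90 → -$647.96
  Mar: +$220.90 → -$427.06
  Apr: +$220.90 − $456.54 → -$662.70
  May: +$220.90 → -$441.80
  Jun: +$220.90 → -$220.90
  Jul: +$220.90 → $0.00
Lowest trial balance = -$1,089.76 (Dec)
Initial deposit = cushion − low point = $220.90 − (-$1,089.76) = $1,310.66

$1,310.66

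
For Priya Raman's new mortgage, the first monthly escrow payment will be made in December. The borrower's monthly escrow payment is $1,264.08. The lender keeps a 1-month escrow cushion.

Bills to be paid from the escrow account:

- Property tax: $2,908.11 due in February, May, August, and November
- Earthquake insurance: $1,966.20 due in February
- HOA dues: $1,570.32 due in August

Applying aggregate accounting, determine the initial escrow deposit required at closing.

$2,346.15

Cushion = 1 × $1,264.08 = $1,264.08
Trial balance (start $0, +$1,264.08 each month, − disbursements):
  Dec: +$1,264.08 → $1,264.08
  Jan: +$1,264.08 → $2,528.16
  Feb: +$1,264.08 − $4,874.31 → -$1,082.07
  Mar: +$1,264.08 → $182.01
  Apr: +$1,264.08 → $1,446.09
  May: +$1,264.08 − $2,908.11 → -$197.94
  Jun: +$1,264.08 → $1,066.14
  Jul: +$1,264.08 → $2,330.22
  Aug: +$1,264.08 − $4,478.43 → -$884.13
  Sep: +$1,264.08 → $379.95
  Oct: +$1,264.08 → $1,644.03
  Nov: +$1,264.08 − $2,908.11 → $0.00
Lowest trial balance = -$1,082.07 (Feb)
Initial deposit = cushion − low point = $1,264.08 − (-$1,082.07) = $2,346.15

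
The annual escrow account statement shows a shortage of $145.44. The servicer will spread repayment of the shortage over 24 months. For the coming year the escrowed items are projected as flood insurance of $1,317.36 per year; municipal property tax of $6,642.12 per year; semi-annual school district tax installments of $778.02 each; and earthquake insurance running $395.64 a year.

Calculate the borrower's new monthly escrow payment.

Flood insurance: $1,317.36 annually
Municipal property tax: $6,642.12 annually
School district tax: $778.02 × 2 = $1,556.04 annually
Earthquake insurance: $395.64 annually
Yearly total = $1,317.36 + $6,642.12 + $1,556.04 + $395.64 = $9,911.16
Base monthly escrow = $9,911.16 / 12 = $825.93
Shortage spread = $145.44 / 24 = $6.06/mo
New monthly escrow = $825.93 + $6.06 = $831.99

$831.99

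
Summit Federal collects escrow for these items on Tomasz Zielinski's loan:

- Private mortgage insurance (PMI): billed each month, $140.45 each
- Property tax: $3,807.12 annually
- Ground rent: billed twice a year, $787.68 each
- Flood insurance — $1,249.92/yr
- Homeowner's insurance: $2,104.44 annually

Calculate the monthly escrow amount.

Private mortgage insurance (PMI) = $140.45 × 12 = $1,685.40/yr
Property tax = $3,807.12/yr
Ground rent = $787.68 × 2 = $1,575.36/yr
Flood insurance = $1,249.92/yr
Homeowner's insurance = $2,104.44/yr
Yearly total = $1,685.40 + $3,807.12 + $1,575.36 + $1,249.92 + $2,104.44 = $10,422.24
Monthly = $10,422.24 ÷ 12 = $868.52

$868.52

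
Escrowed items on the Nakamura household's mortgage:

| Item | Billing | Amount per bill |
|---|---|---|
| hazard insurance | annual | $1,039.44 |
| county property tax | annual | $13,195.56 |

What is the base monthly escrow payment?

$1,186.25

Hazard insurance = $1,039.44 per year
County property tax = $13,195.56 per year
Yearly total = $1,039.44 + $13,195.56 = $14,235.00
Monthly escrow = $14,235.00 / 12 = $1,186.25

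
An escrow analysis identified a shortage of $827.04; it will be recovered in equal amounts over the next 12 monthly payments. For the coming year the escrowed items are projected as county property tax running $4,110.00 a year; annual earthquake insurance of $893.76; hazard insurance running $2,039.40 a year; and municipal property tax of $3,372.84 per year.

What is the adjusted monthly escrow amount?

$936.92

County property tax — $4,110.00 per year
Earthquake insurance — $893.76 per year
Hazard insurance — $2,039.40 per year
Municipal property tax — $3,372.84 per year
Yearly total = $4,110.00 + $893.76 + $2,039.40 + $3,372.84 = $10,416.00
Monthly escrow = $10,416.00 ÷ 12 = $868.00
Shortage spread = $827.04 ÷ 12 = $68.92/mo
Adjusted monthly = $868.00 + $68.92 = $936.92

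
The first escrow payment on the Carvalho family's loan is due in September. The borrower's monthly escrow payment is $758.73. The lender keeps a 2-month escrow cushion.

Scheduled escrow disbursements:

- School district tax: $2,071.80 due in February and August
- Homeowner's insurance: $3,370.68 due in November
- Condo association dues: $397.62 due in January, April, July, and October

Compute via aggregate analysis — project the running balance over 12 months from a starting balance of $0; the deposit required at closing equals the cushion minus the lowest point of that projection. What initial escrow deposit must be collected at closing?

Cushion = 2 × $758.73 = $1,517.46
Trial balance (start $0, +$758.73 each month, − disbursements):
  Sep: +$758.73 → $758.73
  Oct: +$758.73 − $397.62 → $1,119.84
  Nov: +$758.73 − $3,370.68 → -$1,492.11
  Dec: +$758.73 → -$733.38
  Jan: +$758.73 − $397.62 → -$372.27
  Feb: +$758.73 − $2,071.80 → -$1,685.34
  Mar: +$758.73 → -$926.61
  Apr: +$758.73 − $397.62 → -$565.50
  May: +$758.73 → $193.23
  Jun: +$758.73 → $951.96
  Jul: +$758.73 − $397.62 → $1,313.07
  Aug: +$758.73 − $2,071.80 → $0.00
Lowest trial balance = -$1,685.34 (Feb)
Initial deposit = cushion − low point = $1,517.46 − (-$1,685.34) = $3,202.80

$3,202.80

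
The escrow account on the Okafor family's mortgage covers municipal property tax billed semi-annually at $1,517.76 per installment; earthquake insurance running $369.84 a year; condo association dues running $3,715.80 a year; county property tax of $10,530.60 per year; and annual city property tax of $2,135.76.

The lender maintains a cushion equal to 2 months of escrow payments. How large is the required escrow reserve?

$3,297.92

Municipal property tax: $1,517.76 × 2 = $3,035.52 annually
Earthquake insurance: $369.84 annually
Condo association dues: $3,715.80 annually
County property tax: $10,530.60 annually
City property tax: $2,135.76 annually
Total annual escrow = $3,035.52 + $369.84 + $3,715.80 + $10,530.60 + $2,135.76 = $19,787.52
Monthly escrow = $19,787.52 / 12 = $1,648.96
Required cushion = 2 × $1,648.96 = $3,297.92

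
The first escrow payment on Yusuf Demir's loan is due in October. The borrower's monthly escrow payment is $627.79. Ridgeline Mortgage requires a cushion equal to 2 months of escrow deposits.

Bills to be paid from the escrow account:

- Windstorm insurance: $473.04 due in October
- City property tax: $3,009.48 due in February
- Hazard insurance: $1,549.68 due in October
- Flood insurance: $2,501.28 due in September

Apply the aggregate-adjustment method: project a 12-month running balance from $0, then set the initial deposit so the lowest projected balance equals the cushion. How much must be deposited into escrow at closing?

$3,148.83

Cushion = 2 × $627.79 = $1,255.58
Trial balance (start $0, +$627.79 each month, − disbursements):
  Oct: +$627.79 − $2,022.72 → -$1,394.93
  Nov: +$627.79 → -$767.14
  Dec: +$627.79 → -$139.35
  Jan: +$627.79 → $488.44
  Feb: +$627.79 − $3,009.48 → -$1,893.25
  Mar: +$627.79 → -$1,265.46
  Apr: +$627.79 → -$637.67
  May: +$627.79 → -$9.88
  Jun: +$627.79 → $617.91
  Jul: +$627.79 → $1,245.70
  Aug: +$627.79 → $1,873.49
  Sep: +$627.79 − $2,501.28 → $0.00
Lowest trial balance = -$1,893.25 (Feb)
Initial deposit = cushion − low point = $1,255.58 − (-$1,893.25) = $3,148.83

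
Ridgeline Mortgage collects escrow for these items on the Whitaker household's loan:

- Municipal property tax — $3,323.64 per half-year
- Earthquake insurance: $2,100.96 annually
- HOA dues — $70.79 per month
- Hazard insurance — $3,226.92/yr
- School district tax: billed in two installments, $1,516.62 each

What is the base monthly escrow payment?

$1,321.49

Municipal property tax: $3,323.64 × 2 = $6,647.28 annually
Earthquake insurance: $2,100.96 annually
HOA dues: $70.79 × 12 = $849.48 annually
Hazard insurance: $3,226.92 annually
School district tax: $1,516.62 × 2 = $3,033.24 annually
Combined annual = $15,857.88
Base monthly escrow = $15,857.88 / 12 = $1,321.49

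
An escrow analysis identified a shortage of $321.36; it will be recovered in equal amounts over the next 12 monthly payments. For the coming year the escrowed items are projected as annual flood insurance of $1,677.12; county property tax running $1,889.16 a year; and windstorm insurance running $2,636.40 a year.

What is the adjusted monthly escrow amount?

$543.67

Flood insurance: $1,677.12/yr
County property tax: $1,889.16/yr
Windstorm insurance: $2,636.40/yr
Total annual escrow = $1,677.12 + $1,889.16 + $2,636.40 = $6,202.68
Per month = $6,202.68 ÷ 12 = $516.89
Shortage spread = $321.36 / 12 = $26.78/mo
Adjusted monthly = $516.89 + $26.78 = $543.67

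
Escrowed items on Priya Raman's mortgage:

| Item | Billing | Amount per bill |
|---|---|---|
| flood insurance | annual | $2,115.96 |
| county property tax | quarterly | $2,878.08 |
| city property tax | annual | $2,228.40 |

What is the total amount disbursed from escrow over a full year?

$15,856.68

Flood insurance — $2,115.96/yr
County property tax — $2,878.08 × 4 = $11,512.32/yr
City property tax — $2,228.40/yr
Combined annual = $2,115.96 + $11,512.32 + $2,228.40 = $15,856.68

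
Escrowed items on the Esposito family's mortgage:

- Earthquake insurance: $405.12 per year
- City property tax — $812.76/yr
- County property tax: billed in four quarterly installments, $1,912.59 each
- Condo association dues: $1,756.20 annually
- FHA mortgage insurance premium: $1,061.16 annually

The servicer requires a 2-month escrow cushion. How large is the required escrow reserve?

$1,947.60

Earthquake insurance — $405.12 per year
City property tax — $812.76 per year
County property tax — $1,912.59 × 4 = $7,650.36 per year
Condo association dues — $1,756.20 per year
FHA mortgage insurance premium — $1,061.16 per year
Annual escrow total = $405.12 + $812.76 + $7,650.36 + $1,756.20 + $1,061.16 = $11,685.60
Monthly = $11,685.60 ÷ 12 = $973.80
Required cushion = 2 × $973.80 = $1,947.60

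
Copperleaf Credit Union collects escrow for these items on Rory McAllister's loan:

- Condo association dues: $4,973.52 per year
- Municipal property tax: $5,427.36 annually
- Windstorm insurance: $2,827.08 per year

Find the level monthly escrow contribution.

Condo association dues: $4,973.52
Municipal property tax: $5,427.36
Windstorm insurance: $2,827.08
Yearly total = $4,973.52 + $5,427.36 + $2,827.08 = $13,227.96
Per month = $13,227.96 / 12 = $1,102.33

$1,102.33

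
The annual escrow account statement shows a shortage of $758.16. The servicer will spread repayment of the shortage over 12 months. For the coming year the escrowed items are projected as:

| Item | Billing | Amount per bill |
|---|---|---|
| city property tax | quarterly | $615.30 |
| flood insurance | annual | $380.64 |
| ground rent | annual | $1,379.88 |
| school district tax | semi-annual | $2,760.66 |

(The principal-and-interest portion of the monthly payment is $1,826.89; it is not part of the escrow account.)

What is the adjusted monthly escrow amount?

$875.10

City property tax = $615.30 × 4 = $2,461.20 annually
Flood insurance = $380.64 annually
Ground rent = $1,379.88 annually
School district tax = $2,760.66 × 2 = $5,521.32 annually
Total annual escrow = $9,743.04
Monthly escrow = $9,743.04 / 12 = $811.92
Monthly shortage recovery: $758.16 ÷ 12 = $63.18
New monthly escrow = $811.92 + $63.18 = $875.10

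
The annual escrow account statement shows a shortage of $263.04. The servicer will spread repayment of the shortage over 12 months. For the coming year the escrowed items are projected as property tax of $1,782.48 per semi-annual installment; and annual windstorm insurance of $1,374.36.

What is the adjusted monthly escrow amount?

Property tax = $1,782.48 × 2 = $3,564.96
Windstorm insurance = $1,374.36
Total per year = $3,564.96 + $1,374.36 = $4,939.32
Per month = $4,939.32 ÷ 12 = $411.61
Monthly shortage recovery: $263.04 ÷ 12 = $21.92
Adjusted monthly = $411.61 + $21.92 = $433.53

$433.53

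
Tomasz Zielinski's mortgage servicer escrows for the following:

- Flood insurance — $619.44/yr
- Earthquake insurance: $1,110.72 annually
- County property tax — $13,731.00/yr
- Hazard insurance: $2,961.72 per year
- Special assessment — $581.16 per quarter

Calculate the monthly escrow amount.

$1,728.96

Flood insurance — $619.44
Earthquake insurance — $1,110.72
County property tax — $13,731.00
Hazard insurance — $2,961.72
Special assessment — $581.16 × 4 = $2,324.64
Yearly total = $619.44 + $1,110.72 + $13,731.00 + $2,961.72 + $2,324.64 = $20,747.52
Monthly = $20,747.52 ÷ 12 = $1,728.96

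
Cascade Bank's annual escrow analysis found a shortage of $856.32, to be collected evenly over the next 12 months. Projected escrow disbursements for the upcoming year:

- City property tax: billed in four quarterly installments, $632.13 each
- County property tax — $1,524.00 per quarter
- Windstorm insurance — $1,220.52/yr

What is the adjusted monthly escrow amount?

$891.78

City property tax: $632.13 × 4 = $2,528.52
County property tax: $1,524.00 × 4 = $6,096.00
Windstorm insurance: $1,220.52
Total annual escrow = $9,845.04
Monthly = $9,845.04 ÷ 12 = $820.42
Shortage per month = $856.32 / 12 = $71.36
New monthly escrow = $820.42 + $71.36 = $891.78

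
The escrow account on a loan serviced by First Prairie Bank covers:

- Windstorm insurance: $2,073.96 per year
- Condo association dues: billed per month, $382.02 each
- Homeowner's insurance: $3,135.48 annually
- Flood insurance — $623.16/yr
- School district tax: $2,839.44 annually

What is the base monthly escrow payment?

Windstorm insurance: $2,073.96/yr
Condo association dues: $382.02 × 12 = $4,584.24/yr
Homeowner's insurance: $3,135.48/yr
Flood insurance: $623.16/yr
School district tax: $2,839.44/yr
Total annual escrow = $2,073.96 + $4,584.24 + $3,135.48 + $623.16 + $2,839.44 = $13,256.28
Monthly escrow = $13,256.28 / 12 = $1,104.69

$1,104.69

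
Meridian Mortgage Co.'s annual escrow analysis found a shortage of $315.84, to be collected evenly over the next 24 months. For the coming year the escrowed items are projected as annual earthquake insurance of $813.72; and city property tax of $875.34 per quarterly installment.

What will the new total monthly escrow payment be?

$372.75

Earthquake insurance: $813.72 annually
City property tax: $875.34 × 4 = $3,501.36 annually
Annual escrow total = $813.72 + $3,501.36 = $4,315.08
Monthly escrow = $4,315.08 ÷ 12 = $359.59
Shortage spread = $315.84 / 24 = $13.16/mo
New monthly escrow = $359.59 + $13.16 = $372.75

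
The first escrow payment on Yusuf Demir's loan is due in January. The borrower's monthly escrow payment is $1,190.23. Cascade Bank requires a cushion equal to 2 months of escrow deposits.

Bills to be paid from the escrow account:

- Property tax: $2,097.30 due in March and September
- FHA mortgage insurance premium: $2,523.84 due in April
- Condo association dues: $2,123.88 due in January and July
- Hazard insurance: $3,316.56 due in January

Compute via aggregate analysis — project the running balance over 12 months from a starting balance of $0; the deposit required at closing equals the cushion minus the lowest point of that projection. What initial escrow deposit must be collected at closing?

$7,681.12

Cushion = 2 × $1,190.23 = $2,380.46
Trial balance (start $0, +$1,190.23 each month, − disbursements):
  Jan: +$1,190.23 − $5,440.44 → -$4,250.21
  Feb: +$1,190.23 → -$3,059.98
  Mar: +$1,190.23 − $2,097.30 → -$3,967.05
  Apr: +$1,190.23 − $2,523.84 → -$5,300.66
  May: +$1,190.23 → -$4,110.43
  Jun: +$1,190.23 → -$2,920.20
  Jul: +$1,190.23 − $2,123.88 → -$3,853.85
  Aug: +$1,190.23 → -$2,663.62
  Sep: +$1,190.23 − $2,097.30 → -$3,570.69
  Oct: +$1,190.23 → -$2,380.46
  Nov: +$1,190.23 → -$1,190.23
  Dec: +$1,190.23 → $0.00
Lowest trial balance = -$5,300.66 (Apr)
Initial deposit = cushion − low point = $2,380.46 − (-$5,300.66) = $7,681.12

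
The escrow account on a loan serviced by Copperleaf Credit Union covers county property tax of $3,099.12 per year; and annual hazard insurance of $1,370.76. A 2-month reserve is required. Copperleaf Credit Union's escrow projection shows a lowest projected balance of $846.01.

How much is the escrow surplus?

$101.03

County property tax — $3,099.12 annually
Hazard insurance — $1,370.76 annually
Total annual escrow = $3,099.12 + $1,370.76 = $4,469.88
Monthly escrow = $4,469.88 ÷ 12 = $372.49
Required cushion = 2 × $372.49 = $744.98
Surplus = $846.01 − $744.98 = $101.03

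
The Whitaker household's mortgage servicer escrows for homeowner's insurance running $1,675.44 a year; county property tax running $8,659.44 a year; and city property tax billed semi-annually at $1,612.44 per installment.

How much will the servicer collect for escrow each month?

$1,129.98

Homeowner's insurance — $1,675.44/yr
County property tax — $8,659.44/yr
City property tax — $1,612.44 × 2 = $3,224.88/yr
Annual escrow total = $1,675.44 + $8,659.44 + $3,224.88 = $13,559.76
Per month = $13,559.76 ÷ 12 = $1,129.98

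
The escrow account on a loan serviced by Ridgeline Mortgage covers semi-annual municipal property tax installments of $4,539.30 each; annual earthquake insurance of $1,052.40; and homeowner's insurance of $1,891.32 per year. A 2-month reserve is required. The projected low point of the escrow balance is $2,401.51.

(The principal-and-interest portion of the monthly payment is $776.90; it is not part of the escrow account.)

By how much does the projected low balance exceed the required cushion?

$397.79

Municipal property tax — $4,539.30 × 2 = $9,078.60
Earthquake insurance — $1,052.40
Homeowner's insurance — $1,891.32
Annual escrow total = $9,078.60 + $1,052.40 + $1,891.32 = $12,022.32
Monthly = $12,022.32 ÷ 12 = $1,001.86
Cushion = 2 × $1,001.86 = $2,003.72
Surplus = $2,401.51 − $2,003.72 = $397.79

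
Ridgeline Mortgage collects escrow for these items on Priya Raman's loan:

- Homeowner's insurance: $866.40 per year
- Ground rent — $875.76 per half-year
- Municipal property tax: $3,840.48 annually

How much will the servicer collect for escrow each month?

Homeowner's insurance: $866.40
Ground rent: $875.76 × 2 = $1,751.52
Municipal property tax: $3,840.48
Total annual escrow = $866.40 + $1,751.52 + $3,840.48 = $6,458.40
Monthly = $6,458.40 / 12 = $538.20

$538.20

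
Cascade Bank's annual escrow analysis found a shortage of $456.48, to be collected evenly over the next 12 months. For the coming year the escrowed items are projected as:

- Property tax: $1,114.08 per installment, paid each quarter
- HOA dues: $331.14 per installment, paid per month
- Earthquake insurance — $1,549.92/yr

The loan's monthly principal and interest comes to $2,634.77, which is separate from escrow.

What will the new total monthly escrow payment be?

Property tax = $1,114.08 × 4 = $4,456.32/yr
HOA dues = $331.14 × 12 = $3,973.68/yr
Earthquake insurance = $1,549.92/yr
Total annual escrow = $4,456.32 + $3,973.68 + $1,549.92 = $9,979.92
Monthly escrow = $9,979.92 ÷ 12 = $831.66
Monthly shortage recovery: $456.48 / 12 = $38.04
New monthly escrow = $831.66 + $38.04 = $869.70

$869.70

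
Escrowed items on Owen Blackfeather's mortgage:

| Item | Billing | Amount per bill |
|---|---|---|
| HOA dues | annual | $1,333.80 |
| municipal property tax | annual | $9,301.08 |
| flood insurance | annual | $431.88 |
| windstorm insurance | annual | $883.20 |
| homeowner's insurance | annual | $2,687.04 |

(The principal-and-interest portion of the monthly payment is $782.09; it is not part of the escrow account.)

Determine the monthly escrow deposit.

HOA dues = $1,333.80 per year
Municipal property tax = $9,301.08 per year
Flood insurance = $431.88 per year
Windstorm insurance = $883.20 per year
Homeowner's insurance = $2,687.04 per year
Combined annual = $14,637.00
Base monthly escrow = $14,637.00 / 12 = $1,219.75

$1,219.75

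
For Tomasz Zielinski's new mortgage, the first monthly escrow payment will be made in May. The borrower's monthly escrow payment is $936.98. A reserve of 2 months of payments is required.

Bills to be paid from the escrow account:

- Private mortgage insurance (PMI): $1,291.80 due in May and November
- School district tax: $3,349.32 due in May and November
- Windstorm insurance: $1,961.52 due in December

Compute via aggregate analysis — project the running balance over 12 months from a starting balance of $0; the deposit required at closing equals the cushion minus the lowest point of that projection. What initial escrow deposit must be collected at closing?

$5,621.88

Cushion = 2 × $936.98 = $1,873.96
Trial balance (start $0, +$936.98 each month, − disbursements):
  May: +$936.98 − $4,641.12 → -$3,704.14
  Jun: +$936.98 → -$2,767.16
  Jul: +$936.98 → -$1,830.18
  Aug: +$936.98 → -$893.20
  Sep: +$936.98 → $43.78
  Oct: +$936.98 → $980.76
  Nov: +$936.98 − $4,641.12 → -$2,723.38
  Dec: +$936.98 − $1,961.52 → -$3,747.92
  Jan: +$936.98 → -$2,810.94
  Feb: +$936.98 → -$1,873.96
  Mar: +$936.98 → -$936.98
  Apr: +$936.98 → $0.00
Lowest trial balance = -$3,747.92 (Dec)
Initial deposit = cushion − low point = $1,873.96 − (-$3,747.92) = $5,621.88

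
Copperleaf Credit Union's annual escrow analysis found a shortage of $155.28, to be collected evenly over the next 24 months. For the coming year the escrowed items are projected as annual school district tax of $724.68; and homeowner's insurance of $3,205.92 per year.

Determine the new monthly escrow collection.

School district tax — $724.68 per year
Homeowner's insurance — $3,205.92 per year
Annual escrow total = $3,930.60
Monthly = $3,930.60 / 12 = $327.55
Shortage spread = $155.28 ÷ 24 = $6.47/mo
New monthly escrow = $327.55 + $6.47 = $334.02

$334.02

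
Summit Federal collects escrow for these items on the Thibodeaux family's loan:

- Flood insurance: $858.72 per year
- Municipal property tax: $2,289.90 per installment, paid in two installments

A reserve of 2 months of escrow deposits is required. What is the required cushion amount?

Flood insurance: $858.72/yr
Municipal property tax: $2,289.90 × 2 = $4,579.80/yr
Yearly total = $5,438.52
Monthly = $5,438.52 / 12 = $453.21
Required cushion = 2 × $453.21 = $906.42

$906.42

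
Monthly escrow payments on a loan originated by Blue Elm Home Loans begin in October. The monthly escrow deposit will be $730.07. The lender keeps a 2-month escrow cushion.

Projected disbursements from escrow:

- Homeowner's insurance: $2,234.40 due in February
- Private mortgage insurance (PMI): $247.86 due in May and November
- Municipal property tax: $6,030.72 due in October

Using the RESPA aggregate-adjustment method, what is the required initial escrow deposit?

Cushion = 2 × $730.07 = $1,460.14
Trial balance (start $0, +$730.07 each month, − disbursements):
  Oct: +$730.07 − $6,030.72 → -$5,300.65
  Nov: +$730.07 − $247.86 → -$4,818.44
  Dec: +$730.07 → -$4,088.37
  Jan: +$730.07 → -$3,358.30
  Feb: +$730.07 − $2,234.40 → -$4,862.63
  Mar: +$730.07 → -$4,132.56
  Apr: +$730.07 → -$3,402.49
  May: +$730.07 − $247.86 → -$2,920.28
  Jun: +$730.07 → -$2,190.21
  Jul: +$730.07 → -$1,460.14
  Aug: +$730.07 → -$730.07
  Sep: +$730.07 → $0.00
Lowest trial balance = -$5,300.65 (Oct)
Initial deposit = cushion − low point = $1,460.14 − (-$5,300.65) = $6,760.79

$6,760.79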